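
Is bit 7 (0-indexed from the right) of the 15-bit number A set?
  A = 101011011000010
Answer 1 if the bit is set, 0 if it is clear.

Bit 7 is the 8th from the right.
  101011011000010
         ^
That bit is 1.

Answer: 1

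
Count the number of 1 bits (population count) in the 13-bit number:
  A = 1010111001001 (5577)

1010111001001
1-bits at positions (from bit 0 = LSB): 0, 3, 6, 7, 8, 10, 12
Count = 7

Answer: 7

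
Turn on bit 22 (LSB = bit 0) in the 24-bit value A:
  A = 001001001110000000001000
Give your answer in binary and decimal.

Mask = 1 << 22 = 010000000000000000000000
Bit 22 of A is 0, so OR-ing with the mask flips it to 1.
  001001001110000000001000
| 010000000000000000000000
--------------------------
  011001001110000000001000

Answer: 011001001110000000001000 (6610952)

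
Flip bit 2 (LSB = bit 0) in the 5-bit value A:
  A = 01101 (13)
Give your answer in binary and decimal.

Mask = 1 << 2 = 00100
Bit 2 of A is 1; XOR with the mask flips it to 0.
  01101
^ 00100
-------
  01001

Answer: 01001 (9)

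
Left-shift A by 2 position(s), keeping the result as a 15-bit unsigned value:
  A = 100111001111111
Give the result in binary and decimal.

Shift left by 2: drop the top 2 bit(s), append 2 zero(s) on the right.
  100111001111111  ->  discard [10], keep [0111001111111], append 00
= 011100111111100

Answer: 011100111111100 (14844)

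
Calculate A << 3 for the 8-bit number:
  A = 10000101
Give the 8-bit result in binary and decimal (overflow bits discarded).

Shift left by 3: drop the top 3 bit(s), append 3 zero(s) on the right.
  10000101  ->  discard [100], keep [00101], append 000
= 00101000

Answer: 00101000 (40)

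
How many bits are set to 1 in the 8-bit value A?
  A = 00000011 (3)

00000011
1-bits at positions (from bit 0 = LSB): 0, 1
Count = 2

Answer: 2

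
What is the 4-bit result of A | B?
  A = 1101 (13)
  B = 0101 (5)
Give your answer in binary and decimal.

Apply | to each column (1 where either bit is 1):
  1101
| 0101
------
  1101

Answer: 1101 (13)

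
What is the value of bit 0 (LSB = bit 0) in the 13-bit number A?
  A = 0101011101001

Bit 0 is the 1st from the right.
  0101011101001
              ^
That bit is 1.

Answer: 1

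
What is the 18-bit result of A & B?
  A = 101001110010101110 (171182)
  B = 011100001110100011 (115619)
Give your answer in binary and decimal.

Apply & to each column (1 only where both bits are 1):
  101001110010101110
& 011100001110100011
--------------------
  001000000010100010

Answer: 001000000010100010 (32930)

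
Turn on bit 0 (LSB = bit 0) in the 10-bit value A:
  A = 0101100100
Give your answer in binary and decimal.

Mask = 1 << 0 = 0000000001
Bit 0 of A is 0, so OR-ing with the mask flips it to 1.
  0101100100
| 0000000001
------------
  0101100101

Answer: 0101100101 (357)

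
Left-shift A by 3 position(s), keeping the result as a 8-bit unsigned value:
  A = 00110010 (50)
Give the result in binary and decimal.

Shift left by 3: drop the top 3 bit(s), append 3 zero(s) on the right.
  00110010  ->  discard [001], keep [10010], append 000
= 10010000

Answer: 10010000 (144)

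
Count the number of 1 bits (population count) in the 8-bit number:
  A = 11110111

11110111
1-bits at positions (from bit 0 = LSB): 0, 1, 2, 4, 5, 6, 7
Count = 7

Answer: 7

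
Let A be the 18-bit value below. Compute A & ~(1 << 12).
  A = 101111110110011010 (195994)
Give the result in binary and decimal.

Mask = ~(1 << 12) = 111110111111111111
Bit 12 of A is 1, so AND-ing with the mask clears it to 0.
  101111110110011010
& 111110111111111111
--------------------
  101110110110011010

Answer: 101110110110011010 (191898)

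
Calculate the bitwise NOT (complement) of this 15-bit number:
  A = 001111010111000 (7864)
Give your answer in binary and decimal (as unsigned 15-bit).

Flip each bit (0->1, 1->0):
  001111010111000
  110000101000111

Answer: 110000101000111 (24903)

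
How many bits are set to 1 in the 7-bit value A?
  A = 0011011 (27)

0011011
1-bits at positions (from bit 0 = LSB): 0, 1, 3, 4
Count = 4

Answer: 4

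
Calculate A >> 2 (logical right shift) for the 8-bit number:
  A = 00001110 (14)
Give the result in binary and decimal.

Logical shift right by 2: drop the bottom 2 bit(s), prepend 2 zero(s) on the left.
  00001110  ->  keep [000011], discard [10], prepend 00
= 00000011

Answer: 00000011 (3)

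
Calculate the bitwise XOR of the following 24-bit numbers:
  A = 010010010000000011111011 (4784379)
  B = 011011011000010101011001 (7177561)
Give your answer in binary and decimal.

Apply ^ to each column (1 where bits differ):
  010010010000000011111011
^ 011011011000010101011001
--------------------------
  001001001000010110100010

Answer: 001001001000010110100010 (2393506)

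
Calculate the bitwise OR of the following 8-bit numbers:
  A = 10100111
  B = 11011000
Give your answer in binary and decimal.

Apply | to each column (1 where either bit is 1):
  10100111
| 11011000
----------
  11111111

Answer: 11111111 (255)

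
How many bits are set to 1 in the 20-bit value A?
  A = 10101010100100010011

10101010100100010011
1-bits at positions (from bit 0 = LSB): 0, 1, 4, 8, 11, 13, 15, 17, 19
Count = 9

Answer: 9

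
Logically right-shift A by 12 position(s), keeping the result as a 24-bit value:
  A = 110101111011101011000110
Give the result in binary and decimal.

Logical shift right by 12: drop the bottom 12 bit(s), prepend 12 zero(s) on the left.
  110101111011101011000110  ->  keep [110101111011], discard [101011000110], prepend 000000000000
= 000000000000110101111011

Answer: 000000000000110101111011 (3451)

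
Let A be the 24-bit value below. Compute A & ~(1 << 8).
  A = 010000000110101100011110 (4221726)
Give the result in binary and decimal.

Mask = ~(1 << 8) = 111111111111111011111111
Bit 8 of A is 1, so AND-ing with the mask clears it to 0.
  010000000110101100011110
& 111111111111111011111111
--------------------------
  010000000110101000011110

Answer: 010000000110101000011110 (4221470)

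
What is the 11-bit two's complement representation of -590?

1. Binary of +590:  01001001110
2. Invert bits:     10110110001
3. Add 1:           10110110010

Answer: 10110110010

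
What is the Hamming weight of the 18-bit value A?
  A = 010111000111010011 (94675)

010111000111010011
1-bits at positions (from bit 0 = LSB): 0, 1, 4, 6, 7, 8, 12, 13, 14, 16
Count = 10

Answer: 10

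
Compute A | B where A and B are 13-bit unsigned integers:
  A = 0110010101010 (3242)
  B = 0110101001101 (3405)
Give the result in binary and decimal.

Apply | to each column (1 where either bit is 1):
  0110010101010
| 0110101001101
---------------
  0110111101111

Answer: 0110111101111 (3567)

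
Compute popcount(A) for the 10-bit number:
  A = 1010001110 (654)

1010001110
1-bits at positions (from bit 0 = LSB): 1, 2, 3, 7, 9
Count = 5

Answer: 5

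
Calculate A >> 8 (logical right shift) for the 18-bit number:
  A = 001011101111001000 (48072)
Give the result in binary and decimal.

Logical shift right by 8: drop the bottom 8 bit(s), prepend 8 zero(s) on the left.
  001011101111001000  ->  keep [0010111011], discard [11001000], prepend 00000000
= 000000000010111011

Answer: 000000000010111011 (187)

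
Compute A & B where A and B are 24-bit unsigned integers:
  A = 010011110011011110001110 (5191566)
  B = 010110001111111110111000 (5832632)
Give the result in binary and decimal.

Apply & to each column (1 only where both bits are 1):
  010011110011011110001110
& 010110001111111110111000
--------------------------
  010010000011011110001000

Answer: 010010000011011110001000 (4732808)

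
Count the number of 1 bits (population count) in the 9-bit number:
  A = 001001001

001001001
1-bits at positions (from bit 0 = LSB): 0, 3, 6
Count = 3

Answer: 3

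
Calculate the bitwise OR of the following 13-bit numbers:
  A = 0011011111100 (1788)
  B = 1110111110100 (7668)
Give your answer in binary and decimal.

Apply | to each column (1 where either bit is 1):
  0011011111100
| 1110111110100
---------------
  1111111111100

Answer: 1111111111100 (8188)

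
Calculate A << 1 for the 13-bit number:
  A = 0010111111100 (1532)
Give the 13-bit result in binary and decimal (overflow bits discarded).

Shift left by 1: drop the top 1 bit(s), append 1 zero(s) on the right.
  0010111111100  ->  discard [0], keep [010111111100], append 0
= 0101111111000

Answer: 0101111111000 (3064)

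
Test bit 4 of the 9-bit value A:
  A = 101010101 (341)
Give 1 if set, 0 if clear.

Bit 4 is the 5th from the right.
  101010101
      ^
That bit is 1.

Answer: 1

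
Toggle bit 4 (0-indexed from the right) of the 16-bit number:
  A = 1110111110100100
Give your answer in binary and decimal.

Mask = 1 << 4 = 0000000000010000
Bit 4 of A is 0; XOR with the mask flips it to 1.
  1110111110100100
^ 0000000000010000
------------------
  1110111110110100

Answer: 1110111110110100 (61364)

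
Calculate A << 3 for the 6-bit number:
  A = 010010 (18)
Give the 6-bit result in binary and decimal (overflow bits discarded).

Shift left by 3: drop the top 3 bit(s), append 3 zero(s) on the right.
  010010  ->  discard [010], keep [010], append 000
= 010000

Answer: 010000 (16)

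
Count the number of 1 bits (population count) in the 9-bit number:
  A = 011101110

011101110
1-bits at positions (from bit 0 = LSB): 1, 2, 3, 5, 6, 7
Count = 6

Answer: 6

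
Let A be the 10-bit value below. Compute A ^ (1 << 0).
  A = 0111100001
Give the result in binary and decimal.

Mask = 1 << 0 = 0000000001
Bit 0 of A is 1; XOR with the mask flips it to 0.
  0111100001
^ 0000000001
------------
  0111100000

Answer: 0111100000 (480)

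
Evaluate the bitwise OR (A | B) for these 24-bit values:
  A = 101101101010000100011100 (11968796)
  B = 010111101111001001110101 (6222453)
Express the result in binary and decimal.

Apply | to each column (1 where either bit is 1):
  101101101010000100011100
| 010111101111001001110101
--------------------------
  111111101111001101111101

Answer: 111111101111001101111101 (16708477)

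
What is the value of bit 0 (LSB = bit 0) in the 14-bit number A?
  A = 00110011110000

Bit 0 is the 1st from the right.
  00110011110000
               ^
That bit is 0.

Answer: 0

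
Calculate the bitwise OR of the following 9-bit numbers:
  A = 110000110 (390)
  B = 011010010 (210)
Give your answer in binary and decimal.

Apply | to each column (1 where either bit is 1):
  110000110
| 011010010
-----------
  111010110

Answer: 111010110 (470)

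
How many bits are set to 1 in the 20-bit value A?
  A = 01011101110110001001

01011101110110001001
1-bits at positions (from bit 0 = LSB): 0, 3, 7, 8, 10, 11, 12, 14, 15, 16, 18
Count = 11

Answer: 11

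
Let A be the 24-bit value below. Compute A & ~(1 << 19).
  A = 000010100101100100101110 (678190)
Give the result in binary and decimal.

Mask = ~(1 << 19) = 111101111111111111111111
Bit 19 of A is 1, so AND-ing with the mask clears it to 0.
  000010100101100100101110
& 111101111111111111111111
--------------------------
  000000100101100100101110

Answer: 000000100101100100101110 (153902)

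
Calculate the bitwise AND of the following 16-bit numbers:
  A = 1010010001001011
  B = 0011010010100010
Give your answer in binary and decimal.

Apply & to each column (1 only where both bits are 1):
  1010010001001011
& 0011010010100010
------------------
  0010010000000010

Answer: 0010010000000010 (9218)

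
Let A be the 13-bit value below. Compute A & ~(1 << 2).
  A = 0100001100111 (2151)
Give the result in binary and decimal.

Mask = ~(1 << 2) = 1111111111011
Bit 2 of A is 1, so AND-ing with the mask clears it to 0.
  0100001100111
& 1111111111011
---------------
  0100001100011

Answer: 0100001100011 (2147)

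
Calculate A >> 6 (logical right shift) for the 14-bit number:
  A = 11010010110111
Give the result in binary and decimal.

Logical shift right by 6: drop the bottom 6 bit(s), prepend 6 zero(s) on the left.
  11010010110111  ->  keep [11010010], discard [110111], prepend 000000
= 00000011010010

Answer: 00000011010010 (210)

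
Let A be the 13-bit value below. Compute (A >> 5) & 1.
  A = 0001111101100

Bit 5 is the 6th from the right.
  0001111101100
         ^
That bit is 1.

Answer: 1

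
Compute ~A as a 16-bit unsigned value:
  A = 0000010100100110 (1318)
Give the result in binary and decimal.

Flip each bit (0->1, 1->0):
  0000010100100110
  1111101011011001

Answer: 1111101011011001 (64217)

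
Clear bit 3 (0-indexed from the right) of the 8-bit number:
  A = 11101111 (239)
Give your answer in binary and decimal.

Mask = ~(1 << 3) = 11110111
Bit 3 of A is 1, so AND-ing with the mask clears it to 0.
  11101111
& 11110111
----------
  11100111

Answer: 11100111 (231)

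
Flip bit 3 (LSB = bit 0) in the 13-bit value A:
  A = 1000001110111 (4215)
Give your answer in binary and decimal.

Mask = 1 << 3 = 0000000001000
Bit 3 of A is 0; XOR with the mask flips it to 1.
  1000001110111
^ 0000000001000
---------------
  1000001111111

Answer: 1000001111111 (4223)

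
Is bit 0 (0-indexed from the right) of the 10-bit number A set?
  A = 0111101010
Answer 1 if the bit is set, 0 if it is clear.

Bit 0 is the 1st from the right.
  0111101010
           ^
That bit is 0.

Answer: 0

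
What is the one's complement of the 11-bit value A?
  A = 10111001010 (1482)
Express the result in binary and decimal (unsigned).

Flip each bit (0->1, 1->0):
  10111001010
  01000110101

Answer: 01000110101 (565)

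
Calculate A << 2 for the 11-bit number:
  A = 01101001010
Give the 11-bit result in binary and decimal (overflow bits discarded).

Shift left by 2: drop the top 2 bit(s), append 2 zero(s) on the right.
  01101001010  ->  discard [01], keep [101001010], append 00
= 10100101000

Answer: 10100101000 (1320)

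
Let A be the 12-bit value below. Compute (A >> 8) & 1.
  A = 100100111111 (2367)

Bit 8 is the 9th from the right.
  100100111111
     ^
That bit is 1.

Answer: 1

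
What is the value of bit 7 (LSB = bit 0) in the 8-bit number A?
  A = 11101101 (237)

Bit 7 is the 8th from the right.
  11101101
  ^
That bit is 1.

Answer: 1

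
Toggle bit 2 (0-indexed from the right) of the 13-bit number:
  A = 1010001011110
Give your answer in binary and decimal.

Mask = 1 << 2 = 0000000000100
Bit 2 of A is 1; XOR with the mask flips it to 0.
  1010001011110
^ 0000000000100
---------------
  1010001011010

Answer: 1010001011010 (5210)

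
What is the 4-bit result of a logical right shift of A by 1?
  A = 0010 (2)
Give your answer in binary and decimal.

Logical shift right by 1: drop the bottom 1 bit(s), prepend 1 zero(s) on the left.
  0010  ->  keep [001], discard [0], prepend 0
= 0001

Answer: 0001 (1)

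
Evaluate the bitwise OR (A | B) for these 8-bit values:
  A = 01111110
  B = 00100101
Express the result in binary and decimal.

Apply | to each column (1 where either bit is 1):
  01111110
| 00100101
----------
  01111111

Answer: 01111111 (127)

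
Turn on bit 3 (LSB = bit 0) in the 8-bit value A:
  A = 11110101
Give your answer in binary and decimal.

Mask = 1 << 3 = 00001000
Bit 3 of A is 0, so OR-ing with the mask flips it to 1.
  11110101
| 00001000
----------
  11111101

Answer: 11111101 (253)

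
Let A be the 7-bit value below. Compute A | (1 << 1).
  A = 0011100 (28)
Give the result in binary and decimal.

Mask = 1 << 1 = 0000010
Bit 1 of A is 0, so OR-ing with the mask flips it to 1.
  0011100
| 0000010
---------
  0011110

Answer: 0011110 (30)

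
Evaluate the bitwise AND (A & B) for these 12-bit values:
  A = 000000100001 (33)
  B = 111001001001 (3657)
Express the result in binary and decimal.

Apply & to each column (1 only where both bits are 1):
  000000100001
& 111001001001
--------------
  000000000001

Answer: 000000000001 (1)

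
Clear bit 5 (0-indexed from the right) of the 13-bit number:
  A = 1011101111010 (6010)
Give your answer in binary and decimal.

Mask = ~(1 << 5) = 1111111011111
Bit 5 of A is 1, so AND-ing with the mask clears it to 0.
  1011101111010
& 1111111011111
---------------
  1011101011010

Answer: 1011101011010 (5978)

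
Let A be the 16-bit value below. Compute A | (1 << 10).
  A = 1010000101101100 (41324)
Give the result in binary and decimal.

Mask = 1 << 10 = 0000010000000000
Bit 10 of A is 0, so OR-ing with the mask flips it to 1.
  1010000101101100
| 0000010000000000
------------------
  1010010101101100

Answer: 1010010101101100 (42348)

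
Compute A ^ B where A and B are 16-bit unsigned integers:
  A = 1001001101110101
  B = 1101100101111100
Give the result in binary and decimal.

Apply ^ to each column (1 where bits differ):
  1001001101110101
^ 1101100101111100
------------------
  0100101000001001

Answer: 0100101000001001 (18953)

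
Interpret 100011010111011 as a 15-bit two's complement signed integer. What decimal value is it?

MSB is 1, so the value is negative. Find the magnitude:
1. Invert bits:  011100101000100
2. Add 1:        011100101000101  = 14661
3. Apply sign:   -14661

Answer: -14661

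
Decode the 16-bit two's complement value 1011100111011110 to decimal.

MSB is 1, so the value is negative. Find the magnitude:
1. Invert bits:  0100011000100001
2. Add 1:        0100011000100010  = 17954
3. Apply sign:   -17954

Answer: -17954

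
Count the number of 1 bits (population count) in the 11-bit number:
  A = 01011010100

01011010100
1-bits at positions (from bit 0 = LSB): 2, 4, 6, 7, 9
Count = 5

Answer: 5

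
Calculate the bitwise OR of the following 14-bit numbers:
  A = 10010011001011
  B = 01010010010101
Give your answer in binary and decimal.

Apply | to each column (1 where either bit is 1):
  10010011001011
| 01010010010101
----------------
  11010011011111

Answer: 11010011011111 (13535)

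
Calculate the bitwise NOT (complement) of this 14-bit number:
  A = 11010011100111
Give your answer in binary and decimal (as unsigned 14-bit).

Flip each bit (0->1, 1->0):
  11010011100111
  00101100011000

Answer: 00101100011000 (2840)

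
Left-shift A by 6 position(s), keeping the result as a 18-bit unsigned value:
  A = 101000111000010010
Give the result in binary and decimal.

Shift left by 6: drop the top 6 bit(s), append 6 zero(s) on the right.
  101000111000010010  ->  discard [101000], keep [111000010010], append 000000
= 111000010010000000

Answer: 111000010010000000 (230528)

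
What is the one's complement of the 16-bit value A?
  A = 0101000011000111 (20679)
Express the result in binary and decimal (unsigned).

Flip each bit (0->1, 1->0):
  0101000011000111
  1010111100111000

Answer: 1010111100111000 (44856)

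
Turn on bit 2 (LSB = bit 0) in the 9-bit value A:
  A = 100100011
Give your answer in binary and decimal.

Mask = 1 << 2 = 000000100
Bit 2 of A is 0, so OR-ing with the mask flips it to 1.
  100100011
| 000000100
-----------
  100100111

Answer: 100100111 (295)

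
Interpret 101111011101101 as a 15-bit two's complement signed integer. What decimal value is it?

MSB is 1, so the value is negative. Find the magnitude:
1. Invert bits:  010000100010010
2. Add 1:        010000100010011  = 8467
3. Apply sign:   -8467

Answer: -8467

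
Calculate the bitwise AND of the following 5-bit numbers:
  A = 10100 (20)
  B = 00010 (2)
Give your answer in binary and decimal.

Apply & to each column (1 only where both bits are 1):
  10100
& 00010
-------
  00000

Answer: 00000 (0)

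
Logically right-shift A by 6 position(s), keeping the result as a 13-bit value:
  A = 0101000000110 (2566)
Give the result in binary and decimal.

Logical shift right by 6: drop the bottom 6 bit(s), prepend 6 zero(s) on the left.
  0101000000110  ->  keep [0101000], discard [000110], prepend 000000
= 0000000101000

Answer: 0000000101000 (40)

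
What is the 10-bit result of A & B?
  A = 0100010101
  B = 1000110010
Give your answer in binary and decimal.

Apply & to each column (1 only where both bits are 1):
  0100010101
& 1000110010
------------
  0000010000

Answer: 0000010000 (16)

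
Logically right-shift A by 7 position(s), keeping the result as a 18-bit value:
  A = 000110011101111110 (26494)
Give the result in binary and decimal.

Logical shift right by 7: drop the bottom 7 bit(s), prepend 7 zero(s) on the left.
  000110011101111110  ->  keep [00011001110], discard [1111110], prepend 0000000
= 000000000011001110

Answer: 000000000011001110 (206)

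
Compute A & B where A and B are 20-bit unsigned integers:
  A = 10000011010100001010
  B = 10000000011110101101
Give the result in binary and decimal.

Apply & to each column (1 only where both bits are 1):
  10000011010100001010
& 10000000011110101101
----------------------
  10000000010100001000

Answer: 10000000010100001000 (525576)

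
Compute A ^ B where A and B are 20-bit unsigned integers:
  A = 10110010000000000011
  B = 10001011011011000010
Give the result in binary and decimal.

Apply ^ to each column (1 where bits differ):
  10110010000000000011
^ 10001011011011000010
----------------------
  00111001011011000001

Answer: 00111001011011000001 (235201)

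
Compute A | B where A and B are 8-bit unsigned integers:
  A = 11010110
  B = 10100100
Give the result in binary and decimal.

Apply | to each column (1 where either bit is 1):
  11010110
| 10100100
----------
  11110110

Answer: 11110110 (246)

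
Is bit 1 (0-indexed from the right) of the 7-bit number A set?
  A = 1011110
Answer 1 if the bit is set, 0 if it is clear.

Bit 1 is the 2nd from the right.
  1011110
       ^
That bit is 1.

Answer: 1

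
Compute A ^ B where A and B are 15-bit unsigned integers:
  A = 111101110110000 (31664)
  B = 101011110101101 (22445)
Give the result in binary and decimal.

Apply ^ to each column (1 where bits differ):
  111101110110000
^ 101011110101101
-----------------
  010110000011101

Answer: 010110000011101 (11293)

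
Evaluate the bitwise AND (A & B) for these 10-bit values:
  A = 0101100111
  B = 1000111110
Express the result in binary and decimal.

Apply & to each column (1 only where both bits are 1):
  0101100111
& 1000111110
------------
  0000100110

Answer: 0000100110 (38)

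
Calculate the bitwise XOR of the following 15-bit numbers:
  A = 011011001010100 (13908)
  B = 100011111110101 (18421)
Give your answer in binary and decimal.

Apply ^ to each column (1 where bits differ):
  011011001010100
^ 100011111110101
-----------------
  111000110100001

Answer: 111000110100001 (29089)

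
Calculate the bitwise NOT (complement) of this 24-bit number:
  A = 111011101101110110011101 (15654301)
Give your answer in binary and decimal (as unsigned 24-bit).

Flip each bit (0->1, 1->0):
  111011101101110110011101
  000100010010001001100010

Answer: 000100010010001001100010 (1122914)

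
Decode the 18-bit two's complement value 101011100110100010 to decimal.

MSB is 1, so the value is negative. Find the magnitude:
1. Invert bits:  010100011001011101
2. Add 1:        010100011001011110  = 83550
3. Apply sign:   -83550

Answer: -83550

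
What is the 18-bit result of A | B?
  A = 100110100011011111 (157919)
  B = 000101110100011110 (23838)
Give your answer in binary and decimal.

Apply | to each column (1 where either bit is 1):
  100110100011011111
| 000101110100011110
--------------------
  100111110111011111

Answer: 100111110111011111 (163295)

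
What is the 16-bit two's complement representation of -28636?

1. Binary of +28636:  0110111111011100
2. Invert bits:     1001000000100011
3. Add 1:           1001000000100100

Answer: 1001000000100100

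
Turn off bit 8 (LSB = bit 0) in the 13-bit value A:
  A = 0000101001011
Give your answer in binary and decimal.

Mask = ~(1 << 8) = 1111011111111
Bit 8 of A is 1, so AND-ing with the mask clears it to 0.
  0000101001011
& 1111011111111
---------------
  0000001001011

Answer: 0000001001011 (75)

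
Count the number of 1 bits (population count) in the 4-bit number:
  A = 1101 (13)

1101
1-bits at positions (from bit 0 = LSB): 0, 2, 3
Count = 3

Answer: 3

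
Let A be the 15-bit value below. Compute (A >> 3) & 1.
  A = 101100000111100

Bit 3 is the 4th from the right.
  101100000111100
             ^
That bit is 1.

Answer: 1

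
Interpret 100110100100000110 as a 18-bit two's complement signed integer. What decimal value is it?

MSB is 1, so the value is negative. Find the magnitude:
1. Invert bits:  011001011011111001
2. Add 1:        011001011011111010  = 104186
3. Apply sign:   -104186

Answer: -104186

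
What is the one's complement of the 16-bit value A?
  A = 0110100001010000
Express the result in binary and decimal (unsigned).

Flip each bit (0->1, 1->0):
  0110100001010000
  1001011110101111

Answer: 1001011110101111 (38831)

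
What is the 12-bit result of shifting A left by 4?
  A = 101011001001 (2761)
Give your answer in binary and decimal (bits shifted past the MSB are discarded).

Shift left by 4: drop the top 4 bit(s), append 4 zero(s) on the right.
  101011001001  ->  discard [1010], keep [11001001], append 0000
= 110010010000

Answer: 110010010000 (3216)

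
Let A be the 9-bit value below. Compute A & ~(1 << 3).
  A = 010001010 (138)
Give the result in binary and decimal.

Mask = ~(1 << 3) = 111110111
Bit 3 of A is 1, so AND-ing with the mask clears it to 0.
  010001010
& 111110111
-----------
  010000010

Answer: 010000010 (130)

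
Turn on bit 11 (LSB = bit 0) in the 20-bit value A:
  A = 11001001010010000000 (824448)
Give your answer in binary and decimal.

Mask = 1 << 11 = 00000000100000000000
Bit 11 of A is 0, so OR-ing with the mask flips it to 1.
  11001001010010000000
| 00000000100000000000
----------------------
  11001001110010000000

Answer: 11001001110010000000 (826496)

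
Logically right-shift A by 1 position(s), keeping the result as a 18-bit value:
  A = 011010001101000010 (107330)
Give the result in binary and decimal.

Logical shift right by 1: drop the bottom 1 bit(s), prepend 1 zero(s) on the left.
  011010001101000010  ->  keep [01101000110100001], discard [0], prepend 0
= 001101000110100001

Answer: 001101000110100001 (53665)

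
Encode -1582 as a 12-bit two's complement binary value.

1. Binary of +1582:  011000101110
2. Invert bits:     100111010001
3. Add 1:           100111010010

Answer: 100111010010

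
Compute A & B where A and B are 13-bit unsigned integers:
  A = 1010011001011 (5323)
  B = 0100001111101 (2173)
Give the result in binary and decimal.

Apply & to each column (1 only where both bits are 1):
  1010011001011
& 0100001111101
---------------
  0000001001001

Answer: 0000001001001 (73)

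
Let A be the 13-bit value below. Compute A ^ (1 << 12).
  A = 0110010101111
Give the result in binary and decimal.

Mask = 1 << 12 = 1000000000000
Bit 12 of A is 0; XOR with the mask flips it to 1.
  0110010101111
^ 1000000000000
---------------
  1110010101111

Answer: 1110010101111 (7343)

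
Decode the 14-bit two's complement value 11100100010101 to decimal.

MSB is 1, so the value is negative. Find the magnitude:
1. Invert bits:  00011011101010
2. Add 1:        00011011101011  = 1771
3. Apply sign:   -1771

Answer: -1771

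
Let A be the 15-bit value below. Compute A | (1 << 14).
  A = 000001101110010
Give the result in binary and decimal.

Mask = 1 << 14 = 100000000000000
Bit 14 of A is 0, so OR-ing with the mask flips it to 1.
  000001101110010
| 100000000000000
-----------------
  100001101110010

Answer: 100001101110010 (17266)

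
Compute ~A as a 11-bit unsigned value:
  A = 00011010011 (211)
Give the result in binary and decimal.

Flip each bit (0->1, 1->0):
  00011010011
  11100101100

Answer: 11100101100 (1836)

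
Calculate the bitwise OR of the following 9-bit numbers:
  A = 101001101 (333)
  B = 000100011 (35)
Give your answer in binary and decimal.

Apply | to each column (1 where either bit is 1):
  101001101
| 000100011
-----------
  101101111

Answer: 101101111 (367)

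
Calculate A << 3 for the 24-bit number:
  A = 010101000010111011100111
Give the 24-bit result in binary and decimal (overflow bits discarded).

Shift left by 3: drop the top 3 bit(s), append 3 zero(s) on the right.
  010101000010111011100111  ->  discard [010], keep [101000010111011100111], append 000
= 101000010111011100111000

Answer: 101000010111011100111000 (10581816)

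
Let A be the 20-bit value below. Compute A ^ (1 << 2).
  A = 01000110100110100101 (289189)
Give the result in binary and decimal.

Mask = 1 << 2 = 00000000000000000100
Bit 2 of A is 1; XOR with the mask flips it to 0.
  01000110100110100101
^ 00000000000000000100
----------------------
  01000110100110100001

Answer: 01000110100110100001 (289185)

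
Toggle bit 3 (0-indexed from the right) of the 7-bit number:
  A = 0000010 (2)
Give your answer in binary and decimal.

Mask = 1 << 3 = 0001000
Bit 3 of A is 0; XOR with the mask flips it to 1.
  0000010
^ 0001000
---------
  0001010

Answer: 0001010 (10)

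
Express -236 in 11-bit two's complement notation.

1. Binary of +236:  00011101100
2. Invert bits:     11100010011
3. Add 1:           11100010100

Answer: 11100010100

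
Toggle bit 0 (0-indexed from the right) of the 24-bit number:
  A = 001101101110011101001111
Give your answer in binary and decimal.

Mask = 1 << 0 = 000000000000000000000001
Bit 0 of A is 1; XOR with the mask flips it to 0.
  001101101110011101001111
^ 000000000000000000000001
--------------------------
  001101101110011101001110

Answer: 001101101110011101001110 (3598158)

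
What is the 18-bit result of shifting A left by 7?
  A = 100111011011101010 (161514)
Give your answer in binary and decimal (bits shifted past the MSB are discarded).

Shift left by 7: drop the top 7 bit(s), append 7 zero(s) on the right.
  100111011011101010  ->  discard [1001110], keep [11011101010], append 0000000
= 110111010100000000

Answer: 110111010100000000 (226560)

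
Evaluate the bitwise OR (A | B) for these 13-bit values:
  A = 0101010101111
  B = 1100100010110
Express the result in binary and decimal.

Apply | to each column (1 where either bit is 1):
  0101010101111
| 1100100010110
---------------
  1101110111111

Answer: 1101110111111 (7103)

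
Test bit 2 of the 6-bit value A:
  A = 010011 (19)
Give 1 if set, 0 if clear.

Bit 2 is the 3rd from the right.
  010011
     ^
That bit is 0.

Answer: 0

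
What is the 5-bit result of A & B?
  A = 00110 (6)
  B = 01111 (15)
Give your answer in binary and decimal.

Apply & to each column (1 only where both bits are 1):
  00110
& 01111
-------
  00110

Answer: 00110 (6)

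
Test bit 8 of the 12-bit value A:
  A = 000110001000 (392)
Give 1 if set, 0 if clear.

Bit 8 is the 9th from the right.
  000110001000
     ^
That bit is 1.

Answer: 1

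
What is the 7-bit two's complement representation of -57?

1. Binary of +57:  0111001
2. Invert bits:     1000110
3. Add 1:           1000111

Answer: 1000111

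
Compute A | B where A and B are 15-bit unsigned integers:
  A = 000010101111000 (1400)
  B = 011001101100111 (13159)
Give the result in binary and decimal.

Apply | to each column (1 where either bit is 1):
  000010101111000
| 011001101100111
-----------------
  011011101111111

Answer: 011011101111111 (14207)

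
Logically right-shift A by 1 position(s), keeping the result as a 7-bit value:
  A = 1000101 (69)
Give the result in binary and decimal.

Logical shift right by 1: drop the bottom 1 bit(s), prepend 1 zero(s) on the left.
  1000101  ->  keep [100010], discard [1], prepend 0
= 0100010

Answer: 0100010 (34)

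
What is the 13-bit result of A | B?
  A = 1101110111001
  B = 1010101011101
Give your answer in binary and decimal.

Apply | to each column (1 where either bit is 1):
  1101110111001
| 1010101011101
---------------
  1111111111101

Answer: 1111111111101 (8189)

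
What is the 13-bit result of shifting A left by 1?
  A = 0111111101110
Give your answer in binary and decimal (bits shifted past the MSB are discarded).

Shift left by 1: drop the top 1 bit(s), append 1 zero(s) on the right.
  0111111101110  ->  discard [0], keep [111111101110], append 0
= 1111111011100

Answer: 1111111011100 (8156)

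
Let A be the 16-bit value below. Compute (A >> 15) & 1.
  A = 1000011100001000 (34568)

Bit 15 is the 16th from the right.
  1000011100001000
  ^
That bit is 1.

Answer: 1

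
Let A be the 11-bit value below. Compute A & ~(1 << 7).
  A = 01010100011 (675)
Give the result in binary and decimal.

Mask = ~(1 << 7) = 11101111111
Bit 7 of A is 1, so AND-ing with the mask clears it to 0.
  01010100011
& 11101111111
-------------
  01000100011

Answer: 01000100011 (547)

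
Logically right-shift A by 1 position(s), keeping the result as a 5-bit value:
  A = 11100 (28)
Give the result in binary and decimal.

Logical shift right by 1: drop the bottom 1 bit(s), prepend 1 zero(s) on the left.
  11100  ->  keep [1110], discard [0], prepend 0
= 01110

Answer: 01110 (14)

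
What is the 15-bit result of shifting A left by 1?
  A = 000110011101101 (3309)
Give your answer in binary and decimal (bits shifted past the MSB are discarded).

Shift left by 1: drop the top 1 bit(s), append 1 zero(s) on the right.
  000110011101101  ->  discard [0], keep [00110011101101], append 0
= 001100111011010

Answer: 001100111011010 (6618)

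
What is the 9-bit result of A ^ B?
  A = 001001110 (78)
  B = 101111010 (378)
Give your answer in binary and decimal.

Apply ^ to each column (1 where bits differ):
  001001110
^ 101111010
-----------
  100110100

Answer: 100110100 (308)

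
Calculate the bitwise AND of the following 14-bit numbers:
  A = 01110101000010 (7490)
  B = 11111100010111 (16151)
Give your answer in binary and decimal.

Apply & to each column (1 only where both bits are 1):
  01110101000010
& 11111100010111
----------------
  01110100000010

Answer: 01110100000010 (7426)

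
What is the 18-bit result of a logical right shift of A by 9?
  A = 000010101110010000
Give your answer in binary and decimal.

Logical shift right by 9: drop the bottom 9 bit(s), prepend 9 zero(s) on the left.
  000010101110010000  ->  keep [000010101], discard [110010000], prepend 000000000
= 000000000000010101

Answer: 000000000000010101 (21)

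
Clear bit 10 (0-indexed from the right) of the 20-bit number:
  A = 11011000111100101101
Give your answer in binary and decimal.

Mask = ~(1 << 10) = 11111111101111111111
Bit 10 of A is 1, so AND-ing with the mask clears it to 0.
  11011000111100101101
& 11111111101111111111
----------------------
  11011000101100101101

Answer: 11011000101100101101 (887597)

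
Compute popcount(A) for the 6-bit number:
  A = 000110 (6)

000110
1-bits at positions (from bit 0 = LSB): 1, 2
Count = 2

Answer: 2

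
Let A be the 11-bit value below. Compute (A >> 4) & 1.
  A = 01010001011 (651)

Bit 4 is the 5th from the right.
  01010001011
        ^
That bit is 0.

Answer: 0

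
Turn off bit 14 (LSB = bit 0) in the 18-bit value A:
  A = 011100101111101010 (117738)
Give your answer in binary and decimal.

Mask = ~(1 << 14) = 111011111111111111
Bit 14 of A is 1, so AND-ing with the mask clears it to 0.
  011100101111101010
& 111011111111111111
--------------------
  011000101111101010

Answer: 011000101111101010 (101354)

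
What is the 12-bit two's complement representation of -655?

1. Binary of +655:  001010001111
2. Invert bits:     110101110000
3. Add 1:           110101110001

Answer: 110101110001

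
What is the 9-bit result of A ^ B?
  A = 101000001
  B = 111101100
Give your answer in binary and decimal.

Apply ^ to each column (1 where bits differ):
  101000001
^ 111101100
-----------
  010101101

Answer: 010101101 (173)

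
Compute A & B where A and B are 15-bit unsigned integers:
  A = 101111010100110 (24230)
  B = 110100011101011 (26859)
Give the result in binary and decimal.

Apply & to each column (1 only where both bits are 1):
  101111010100110
& 110100011101011
-----------------
  100100010100010

Answer: 100100010100010 (18594)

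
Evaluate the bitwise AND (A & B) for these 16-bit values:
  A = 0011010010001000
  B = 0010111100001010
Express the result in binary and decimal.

Apply & to each column (1 only where both bits are 1):
  0011010010001000
& 0010111100001010
------------------
  0010010000001000

Answer: 0010010000001000 (9224)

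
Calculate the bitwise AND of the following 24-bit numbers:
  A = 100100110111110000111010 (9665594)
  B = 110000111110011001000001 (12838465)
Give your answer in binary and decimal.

Apply & to each column (1 only where both bits are 1):
  100100110111110000111010
& 110000111110011001000001
--------------------------
  100000110110010000000000

Answer: 100000110110010000000000 (8610816)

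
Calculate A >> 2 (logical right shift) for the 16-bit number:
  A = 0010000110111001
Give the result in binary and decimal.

Logical shift right by 2: drop the bottom 2 bit(s), prepend 2 zero(s) on the left.
  0010000110111001  ->  keep [00100001101110], discard [01], prepend 00
= 0000100001101110

Answer: 0000100001101110 (2158)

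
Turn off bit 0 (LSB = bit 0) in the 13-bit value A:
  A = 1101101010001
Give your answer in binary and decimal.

Mask = ~(1 << 0) = 1111111111110
Bit 0 of A is 1, so AND-ing with the mask clears it to 0.
  1101101010001
& 1111111111110
---------------
  1101101010000

Answer: 1101101010000 (6992)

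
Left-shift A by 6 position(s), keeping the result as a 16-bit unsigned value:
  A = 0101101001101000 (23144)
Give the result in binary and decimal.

Shift left by 6: drop the top 6 bit(s), append 6 zero(s) on the right.
  0101101001101000  ->  discard [010110], keep [1001101000], append 000000
= 1001101000000000

Answer: 1001101000000000 (39424)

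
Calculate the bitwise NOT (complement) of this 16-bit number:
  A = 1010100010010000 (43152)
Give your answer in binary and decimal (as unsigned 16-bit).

Flip each bit (0->1, 1->0):
  1010100010010000
  0101011101101111

Answer: 0101011101101111 (22383)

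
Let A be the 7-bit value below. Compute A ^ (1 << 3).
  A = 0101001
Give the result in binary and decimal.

Mask = 1 << 3 = 0001000
Bit 3 of A is 1; XOR with the mask flips it to 0.
  0101001
^ 0001000
---------
  0100001

Answer: 0100001 (33)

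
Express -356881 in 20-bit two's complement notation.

1. Binary of +356881:  01010111001000010001
2. Invert bits:     10101000110111101110
3. Add 1:           10101000110111101111

Answer: 10101000110111101111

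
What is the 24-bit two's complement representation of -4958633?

1. Binary of +4958633:  010010111010100110101001
2. Invert bits:     101101000101011001010110
3. Add 1:           101101000101011001010111

Answer: 101101000101011001010111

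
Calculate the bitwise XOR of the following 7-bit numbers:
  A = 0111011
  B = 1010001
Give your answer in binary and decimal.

Apply ^ to each column (1 where bits differ):
  0111011
^ 1010001
---------
  1101010

Answer: 1101010 (106)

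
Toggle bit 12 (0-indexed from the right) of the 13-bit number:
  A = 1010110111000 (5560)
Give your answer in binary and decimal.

Mask = 1 << 12 = 1000000000000
Bit 12 of A is 1; XOR with the mask flips it to 0.
  1010110111000
^ 1000000000000
---------------
  0010110111000

Answer: 0010110111000 (1464)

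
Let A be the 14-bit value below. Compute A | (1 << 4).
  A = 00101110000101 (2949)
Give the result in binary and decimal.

Mask = 1 << 4 = 00000000010000
Bit 4 of A is 0, so OR-ing with the mask flips it to 1.
  00101110000101
| 00000000010000
----------------
  00101110010101

Answer: 00101110010101 (2965)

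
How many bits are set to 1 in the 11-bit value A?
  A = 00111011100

00111011100
1-bits at positions (from bit 0 = LSB): 2, 3, 4, 6, 7, 8
Count = 6

Answer: 6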